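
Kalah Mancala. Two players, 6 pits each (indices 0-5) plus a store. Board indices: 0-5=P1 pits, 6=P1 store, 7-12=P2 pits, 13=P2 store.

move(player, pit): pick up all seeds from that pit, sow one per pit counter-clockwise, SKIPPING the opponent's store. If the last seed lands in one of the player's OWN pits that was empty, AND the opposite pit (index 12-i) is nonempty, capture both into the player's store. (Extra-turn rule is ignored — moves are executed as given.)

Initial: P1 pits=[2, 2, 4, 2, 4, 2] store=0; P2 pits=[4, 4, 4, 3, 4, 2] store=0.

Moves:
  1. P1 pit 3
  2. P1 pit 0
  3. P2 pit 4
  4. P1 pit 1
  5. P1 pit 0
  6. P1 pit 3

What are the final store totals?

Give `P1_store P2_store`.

Move 1: P1 pit3 -> P1=[2,2,4,0,5,3](0) P2=[4,4,4,3,4,2](0)
Move 2: P1 pit0 -> P1=[0,3,5,0,5,3](0) P2=[4,4,4,3,4,2](0)
Move 3: P2 pit4 -> P1=[1,4,5,0,5,3](0) P2=[4,4,4,3,0,3](1)
Move 4: P1 pit1 -> P1=[1,0,6,1,6,4](0) P2=[4,4,4,3,0,3](1)
Move 5: P1 pit0 -> P1=[0,1,6,1,6,4](0) P2=[4,4,4,3,0,3](1)
Move 6: P1 pit3 -> P1=[0,1,6,0,7,4](0) P2=[4,4,4,3,0,3](1)

Answer: 0 1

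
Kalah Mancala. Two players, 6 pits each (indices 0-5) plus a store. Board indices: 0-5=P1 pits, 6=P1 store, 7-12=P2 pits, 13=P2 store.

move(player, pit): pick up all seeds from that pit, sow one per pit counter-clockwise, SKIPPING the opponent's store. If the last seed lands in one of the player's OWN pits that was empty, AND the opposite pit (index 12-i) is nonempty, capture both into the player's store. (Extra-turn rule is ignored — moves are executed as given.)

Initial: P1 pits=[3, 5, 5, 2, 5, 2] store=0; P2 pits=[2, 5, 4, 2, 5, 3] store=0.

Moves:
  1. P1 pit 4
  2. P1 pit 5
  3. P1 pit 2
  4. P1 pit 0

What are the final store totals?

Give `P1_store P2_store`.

Answer: 3 0

Derivation:
Move 1: P1 pit4 -> P1=[3,5,5,2,0,3](1) P2=[3,6,5,2,5,3](0)
Move 2: P1 pit5 -> P1=[3,5,5,2,0,0](2) P2=[4,7,5,2,5,3](0)
Move 3: P1 pit2 -> P1=[3,5,0,3,1,1](3) P2=[5,7,5,2,5,3](0)
Move 4: P1 pit0 -> P1=[0,6,1,4,1,1](3) P2=[5,7,5,2,5,3](0)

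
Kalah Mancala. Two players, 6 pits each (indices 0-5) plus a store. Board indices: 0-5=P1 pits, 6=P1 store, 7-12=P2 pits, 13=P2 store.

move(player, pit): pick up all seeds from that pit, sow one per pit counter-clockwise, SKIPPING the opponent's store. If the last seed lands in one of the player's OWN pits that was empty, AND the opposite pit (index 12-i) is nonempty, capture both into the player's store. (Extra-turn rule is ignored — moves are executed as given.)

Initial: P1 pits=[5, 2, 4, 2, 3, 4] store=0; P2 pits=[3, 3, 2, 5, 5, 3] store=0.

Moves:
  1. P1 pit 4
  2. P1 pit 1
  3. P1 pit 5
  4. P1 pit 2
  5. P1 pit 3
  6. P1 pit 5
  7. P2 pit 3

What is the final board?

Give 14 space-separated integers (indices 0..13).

Answer: 6 1 1 0 2 0 5 8 4 3 0 6 4 1

Derivation:
Move 1: P1 pit4 -> P1=[5,2,4,2,0,5](1) P2=[4,3,2,5,5,3](0)
Move 2: P1 pit1 -> P1=[5,0,5,3,0,5](1) P2=[4,3,2,5,5,3](0)
Move 3: P1 pit5 -> P1=[5,0,5,3,0,0](2) P2=[5,4,3,6,5,3](0)
Move 4: P1 pit2 -> P1=[5,0,0,4,1,1](3) P2=[6,4,3,6,5,3](0)
Move 5: P1 pit3 -> P1=[5,0,0,0,2,2](4) P2=[7,4,3,6,5,3](0)
Move 6: P1 pit5 -> P1=[5,0,0,0,2,0](5) P2=[8,4,3,6,5,3](0)
Move 7: P2 pit3 -> P1=[6,1,1,0,2,0](5) P2=[8,4,3,0,6,4](1)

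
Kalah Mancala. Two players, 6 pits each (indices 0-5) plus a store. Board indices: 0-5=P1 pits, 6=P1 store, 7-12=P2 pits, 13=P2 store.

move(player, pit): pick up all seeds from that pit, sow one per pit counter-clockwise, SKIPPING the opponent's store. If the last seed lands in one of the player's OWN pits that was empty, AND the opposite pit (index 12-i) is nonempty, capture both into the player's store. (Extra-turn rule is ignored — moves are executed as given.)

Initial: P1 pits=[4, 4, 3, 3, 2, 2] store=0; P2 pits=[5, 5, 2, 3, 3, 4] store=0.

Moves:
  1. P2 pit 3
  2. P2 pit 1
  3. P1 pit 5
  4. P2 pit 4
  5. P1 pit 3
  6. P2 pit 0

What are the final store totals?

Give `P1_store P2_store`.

Move 1: P2 pit3 -> P1=[4,4,3,3,2,2](0) P2=[5,5,2,0,4,5](1)
Move 2: P2 pit1 -> P1=[4,4,3,3,2,2](0) P2=[5,0,3,1,5,6](2)
Move 3: P1 pit5 -> P1=[4,4,3,3,2,0](1) P2=[6,0,3,1,5,6](2)
Move 4: P2 pit4 -> P1=[5,5,4,3,2,0](1) P2=[6,0,3,1,0,7](3)
Move 5: P1 pit3 -> P1=[5,5,4,0,3,1](2) P2=[6,0,3,1,0,7](3)
Move 6: P2 pit0 -> P1=[5,5,4,0,3,1](2) P2=[0,1,4,2,1,8](4)

Answer: 2 4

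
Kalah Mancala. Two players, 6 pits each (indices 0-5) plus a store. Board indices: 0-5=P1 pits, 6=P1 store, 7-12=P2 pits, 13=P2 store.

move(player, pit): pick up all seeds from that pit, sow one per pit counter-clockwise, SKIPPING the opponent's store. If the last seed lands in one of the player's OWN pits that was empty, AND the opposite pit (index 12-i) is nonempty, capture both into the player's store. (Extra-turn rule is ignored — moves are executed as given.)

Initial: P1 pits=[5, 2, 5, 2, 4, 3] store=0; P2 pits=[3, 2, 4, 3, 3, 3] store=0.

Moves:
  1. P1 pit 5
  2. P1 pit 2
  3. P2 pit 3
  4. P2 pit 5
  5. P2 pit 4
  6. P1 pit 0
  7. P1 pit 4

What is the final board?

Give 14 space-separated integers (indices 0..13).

Move 1: P1 pit5 -> P1=[5,2,5,2,4,0](1) P2=[4,3,4,3,3,3](0)
Move 2: P1 pit2 -> P1=[5,2,0,3,5,1](2) P2=[5,3,4,3,3,3](0)
Move 3: P2 pit3 -> P1=[5,2,0,3,5,1](2) P2=[5,3,4,0,4,4](1)
Move 4: P2 pit5 -> P1=[6,3,1,3,5,1](2) P2=[5,3,4,0,4,0](2)
Move 5: P2 pit4 -> P1=[7,4,1,3,5,1](2) P2=[5,3,4,0,0,1](3)
Move 6: P1 pit0 -> P1=[0,5,2,4,6,2](3) P2=[6,3,4,0,0,1](3)
Move 7: P1 pit4 -> P1=[0,5,2,4,0,3](4) P2=[7,4,5,1,0,1](3)

Answer: 0 5 2 4 0 3 4 7 4 5 1 0 1 3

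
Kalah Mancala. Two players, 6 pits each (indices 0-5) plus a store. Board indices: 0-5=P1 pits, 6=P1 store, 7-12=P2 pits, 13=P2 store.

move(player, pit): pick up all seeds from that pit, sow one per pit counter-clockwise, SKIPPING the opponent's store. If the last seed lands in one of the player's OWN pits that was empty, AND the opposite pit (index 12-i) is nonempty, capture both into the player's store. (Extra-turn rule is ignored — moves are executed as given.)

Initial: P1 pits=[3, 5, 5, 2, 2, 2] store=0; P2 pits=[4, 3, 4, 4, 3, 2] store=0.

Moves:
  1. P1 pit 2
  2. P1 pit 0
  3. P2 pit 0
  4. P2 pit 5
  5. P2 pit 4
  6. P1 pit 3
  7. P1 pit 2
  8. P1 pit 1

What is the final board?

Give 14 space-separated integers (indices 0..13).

Move 1: P1 pit2 -> P1=[3,5,0,3,3,3](1) P2=[5,3,4,4,3,2](0)
Move 2: P1 pit0 -> P1=[0,6,1,4,3,3](1) P2=[5,3,4,4,3,2](0)
Move 3: P2 pit0 -> P1=[0,6,1,4,3,3](1) P2=[0,4,5,5,4,3](0)
Move 4: P2 pit5 -> P1=[1,7,1,4,3,3](1) P2=[0,4,5,5,4,0](1)
Move 5: P2 pit4 -> P1=[2,8,1,4,3,3](1) P2=[0,4,5,5,0,1](2)
Move 6: P1 pit3 -> P1=[2,8,1,0,4,4](2) P2=[1,4,5,5,0,1](2)
Move 7: P1 pit2 -> P1=[2,8,0,0,4,4](8) P2=[1,4,0,5,0,1](2)
Move 8: P1 pit1 -> P1=[2,0,1,1,5,5](9) P2=[2,5,1,5,0,1](2)

Answer: 2 0 1 1 5 5 9 2 5 1 5 0 1 2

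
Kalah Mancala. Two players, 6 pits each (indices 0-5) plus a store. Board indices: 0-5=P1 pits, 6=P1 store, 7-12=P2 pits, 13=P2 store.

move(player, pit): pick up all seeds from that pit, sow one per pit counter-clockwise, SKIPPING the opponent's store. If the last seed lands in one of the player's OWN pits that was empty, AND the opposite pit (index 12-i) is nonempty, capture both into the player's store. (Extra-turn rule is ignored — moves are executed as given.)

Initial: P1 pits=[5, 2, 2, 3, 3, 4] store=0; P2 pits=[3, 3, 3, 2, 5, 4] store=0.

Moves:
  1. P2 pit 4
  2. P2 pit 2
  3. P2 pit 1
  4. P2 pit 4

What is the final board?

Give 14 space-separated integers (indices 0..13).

Move 1: P2 pit4 -> P1=[6,3,3,3,3,4](0) P2=[3,3,3,2,0,5](1)
Move 2: P2 pit2 -> P1=[6,3,3,3,3,4](0) P2=[3,3,0,3,1,6](1)
Move 3: P2 pit1 -> P1=[6,3,3,3,3,4](0) P2=[3,0,1,4,2,6](1)
Move 4: P2 pit4 -> P1=[6,3,3,3,3,4](0) P2=[3,0,1,4,0,7](2)

Answer: 6 3 3 3 3 4 0 3 0 1 4 0 7 2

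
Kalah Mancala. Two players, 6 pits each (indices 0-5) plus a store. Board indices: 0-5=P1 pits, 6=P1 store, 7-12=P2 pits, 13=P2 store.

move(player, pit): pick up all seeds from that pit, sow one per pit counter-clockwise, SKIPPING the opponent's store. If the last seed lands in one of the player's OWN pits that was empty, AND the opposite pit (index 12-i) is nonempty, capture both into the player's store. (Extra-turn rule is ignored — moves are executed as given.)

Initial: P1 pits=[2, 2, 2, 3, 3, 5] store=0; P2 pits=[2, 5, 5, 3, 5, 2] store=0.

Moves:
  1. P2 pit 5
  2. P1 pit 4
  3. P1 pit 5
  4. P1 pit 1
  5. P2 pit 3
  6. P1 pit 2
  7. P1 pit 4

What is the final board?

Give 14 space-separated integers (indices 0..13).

Answer: 4 0 0 5 0 1 7 0 6 6 0 7 1 2

Derivation:
Move 1: P2 pit5 -> P1=[3,2,2,3,3,5](0) P2=[2,5,5,3,5,0](1)
Move 2: P1 pit4 -> P1=[3,2,2,3,0,6](1) P2=[3,5,5,3,5,0](1)
Move 3: P1 pit5 -> P1=[3,2,2,3,0,0](2) P2=[4,6,6,4,6,0](1)
Move 4: P1 pit1 -> P1=[3,0,3,4,0,0](2) P2=[4,6,6,4,6,0](1)
Move 5: P2 pit3 -> P1=[4,0,3,4,0,0](2) P2=[4,6,6,0,7,1](2)
Move 6: P1 pit2 -> P1=[4,0,0,5,1,0](7) P2=[0,6,6,0,7,1](2)
Move 7: P1 pit4 -> P1=[4,0,0,5,0,1](7) P2=[0,6,6,0,7,1](2)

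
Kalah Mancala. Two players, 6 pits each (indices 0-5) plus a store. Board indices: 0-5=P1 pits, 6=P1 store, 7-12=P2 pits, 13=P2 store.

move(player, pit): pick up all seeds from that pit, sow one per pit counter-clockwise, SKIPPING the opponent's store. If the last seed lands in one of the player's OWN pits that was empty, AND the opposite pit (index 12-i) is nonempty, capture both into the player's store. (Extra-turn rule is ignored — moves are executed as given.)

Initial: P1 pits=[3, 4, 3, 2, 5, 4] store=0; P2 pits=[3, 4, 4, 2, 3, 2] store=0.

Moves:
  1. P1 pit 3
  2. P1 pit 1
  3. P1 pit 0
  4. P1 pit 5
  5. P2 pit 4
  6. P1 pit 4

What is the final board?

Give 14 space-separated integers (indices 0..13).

Answer: 1 2 5 2 0 1 2 5 6 6 4 1 3 1

Derivation:
Move 1: P1 pit3 -> P1=[3,4,3,0,6,5](0) P2=[3,4,4,2,3,2](0)
Move 2: P1 pit1 -> P1=[3,0,4,1,7,6](0) P2=[3,4,4,2,3,2](0)
Move 3: P1 pit0 -> P1=[0,1,5,2,7,6](0) P2=[3,4,4,2,3,2](0)
Move 4: P1 pit5 -> P1=[0,1,5,2,7,0](1) P2=[4,5,5,3,4,2](0)
Move 5: P2 pit4 -> P1=[1,2,5,2,7,0](1) P2=[4,5,5,3,0,3](1)
Move 6: P1 pit4 -> P1=[1,2,5,2,0,1](2) P2=[5,6,6,4,1,3](1)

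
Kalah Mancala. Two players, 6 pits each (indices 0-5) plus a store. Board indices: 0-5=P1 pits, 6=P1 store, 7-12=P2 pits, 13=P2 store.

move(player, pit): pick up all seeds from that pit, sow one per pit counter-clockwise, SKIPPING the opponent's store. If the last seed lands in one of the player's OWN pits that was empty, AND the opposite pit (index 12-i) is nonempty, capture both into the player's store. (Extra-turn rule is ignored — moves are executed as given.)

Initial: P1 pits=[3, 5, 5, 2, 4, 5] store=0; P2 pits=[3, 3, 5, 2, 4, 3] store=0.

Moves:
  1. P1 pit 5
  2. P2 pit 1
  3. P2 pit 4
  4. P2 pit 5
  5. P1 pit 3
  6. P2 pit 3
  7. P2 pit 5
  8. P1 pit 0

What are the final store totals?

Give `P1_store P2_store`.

Answer: 3 4

Derivation:
Move 1: P1 pit5 -> P1=[3,5,5,2,4,0](1) P2=[4,4,6,3,4,3](0)
Move 2: P2 pit1 -> P1=[3,5,5,2,4,0](1) P2=[4,0,7,4,5,4](0)
Move 3: P2 pit4 -> P1=[4,6,6,2,4,0](1) P2=[4,0,7,4,0,5](1)
Move 4: P2 pit5 -> P1=[5,7,7,3,4,0](1) P2=[4,0,7,4,0,0](2)
Move 5: P1 pit3 -> P1=[5,7,7,0,5,1](2) P2=[4,0,7,4,0,0](2)
Move 6: P2 pit3 -> P1=[6,7,7,0,5,1](2) P2=[4,0,7,0,1,1](3)
Move 7: P2 pit5 -> P1=[6,7,7,0,5,1](2) P2=[4,0,7,0,1,0](4)
Move 8: P1 pit0 -> P1=[0,8,8,1,6,2](3) P2=[4,0,7,0,1,0](4)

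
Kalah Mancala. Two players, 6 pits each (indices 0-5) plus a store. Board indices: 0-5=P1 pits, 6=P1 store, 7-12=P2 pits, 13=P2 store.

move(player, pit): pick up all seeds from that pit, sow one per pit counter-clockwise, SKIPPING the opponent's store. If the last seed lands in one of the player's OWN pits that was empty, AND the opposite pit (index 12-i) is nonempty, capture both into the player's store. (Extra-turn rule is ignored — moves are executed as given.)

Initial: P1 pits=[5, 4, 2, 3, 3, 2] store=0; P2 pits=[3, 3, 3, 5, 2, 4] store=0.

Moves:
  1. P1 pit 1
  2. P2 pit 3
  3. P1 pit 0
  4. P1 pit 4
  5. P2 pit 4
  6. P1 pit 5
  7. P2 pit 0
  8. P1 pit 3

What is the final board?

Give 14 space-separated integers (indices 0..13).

Move 1: P1 pit1 -> P1=[5,0,3,4,4,3](0) P2=[3,3,3,5,2,4](0)
Move 2: P2 pit3 -> P1=[6,1,3,4,4,3](0) P2=[3,3,3,0,3,5](1)
Move 3: P1 pit0 -> P1=[0,2,4,5,5,4](1) P2=[3,3,3,0,3,5](1)
Move 4: P1 pit4 -> P1=[0,2,4,5,0,5](2) P2=[4,4,4,0,3,5](1)
Move 5: P2 pit4 -> P1=[1,2,4,5,0,5](2) P2=[4,4,4,0,0,6](2)
Move 6: P1 pit5 -> P1=[1,2,4,5,0,0](3) P2=[5,5,5,1,0,6](2)
Move 7: P2 pit0 -> P1=[1,2,4,5,0,0](3) P2=[0,6,6,2,1,7](2)
Move 8: P1 pit3 -> P1=[1,2,4,0,1,1](4) P2=[1,7,6,2,1,7](2)

Answer: 1 2 4 0 1 1 4 1 7 6 2 1 7 2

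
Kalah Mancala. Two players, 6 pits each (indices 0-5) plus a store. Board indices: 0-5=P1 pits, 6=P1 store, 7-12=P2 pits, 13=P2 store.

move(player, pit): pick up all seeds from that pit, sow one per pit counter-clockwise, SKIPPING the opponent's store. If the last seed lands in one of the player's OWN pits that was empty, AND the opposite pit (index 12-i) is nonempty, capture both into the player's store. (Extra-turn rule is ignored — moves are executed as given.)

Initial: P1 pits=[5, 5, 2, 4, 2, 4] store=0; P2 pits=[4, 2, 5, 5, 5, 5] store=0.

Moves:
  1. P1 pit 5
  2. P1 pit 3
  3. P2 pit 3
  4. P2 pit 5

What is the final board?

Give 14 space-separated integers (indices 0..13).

Answer: 7 7 3 1 4 1 2 6 3 6 0 6 0 2

Derivation:
Move 1: P1 pit5 -> P1=[5,5,2,4,2,0](1) P2=[5,3,6,5,5,5](0)
Move 2: P1 pit3 -> P1=[5,5,2,0,3,1](2) P2=[6,3,6,5,5,5](0)
Move 3: P2 pit3 -> P1=[6,6,2,0,3,1](2) P2=[6,3,6,0,6,6](1)
Move 4: P2 pit5 -> P1=[7,7,3,1,4,1](2) P2=[6,3,6,0,6,0](2)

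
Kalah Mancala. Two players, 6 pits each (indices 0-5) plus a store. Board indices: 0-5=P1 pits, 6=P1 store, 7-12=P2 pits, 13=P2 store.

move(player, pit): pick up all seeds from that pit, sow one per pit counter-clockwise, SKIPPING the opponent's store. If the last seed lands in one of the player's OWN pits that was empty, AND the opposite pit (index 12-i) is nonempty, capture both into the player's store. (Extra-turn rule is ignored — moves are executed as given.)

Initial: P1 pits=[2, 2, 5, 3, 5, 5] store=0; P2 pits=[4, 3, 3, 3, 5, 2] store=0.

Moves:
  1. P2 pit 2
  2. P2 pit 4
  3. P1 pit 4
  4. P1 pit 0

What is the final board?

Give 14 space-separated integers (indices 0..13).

Answer: 0 4 7 5 0 6 1 5 4 1 4 0 4 1

Derivation:
Move 1: P2 pit2 -> P1=[2,2,5,3,5,5](0) P2=[4,3,0,4,6,3](0)
Move 2: P2 pit4 -> P1=[3,3,6,4,5,5](0) P2=[4,3,0,4,0,4](1)
Move 3: P1 pit4 -> P1=[3,3,6,4,0,6](1) P2=[5,4,1,4,0,4](1)
Move 4: P1 pit0 -> P1=[0,4,7,5,0,6](1) P2=[5,4,1,4,0,4](1)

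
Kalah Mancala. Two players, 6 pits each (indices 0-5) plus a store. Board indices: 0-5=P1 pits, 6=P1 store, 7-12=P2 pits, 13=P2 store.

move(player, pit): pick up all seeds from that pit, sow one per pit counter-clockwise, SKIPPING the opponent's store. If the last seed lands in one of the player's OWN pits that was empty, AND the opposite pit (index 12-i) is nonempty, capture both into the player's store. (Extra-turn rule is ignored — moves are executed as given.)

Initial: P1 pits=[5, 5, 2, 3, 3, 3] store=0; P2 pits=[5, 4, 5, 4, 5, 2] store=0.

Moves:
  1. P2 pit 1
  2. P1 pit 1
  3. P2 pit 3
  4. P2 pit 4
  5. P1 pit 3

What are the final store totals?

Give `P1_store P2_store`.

Move 1: P2 pit1 -> P1=[5,5,2,3,3,3](0) P2=[5,0,6,5,6,3](0)
Move 2: P1 pit1 -> P1=[5,0,3,4,4,4](1) P2=[5,0,6,5,6,3](0)
Move 3: P2 pit3 -> P1=[6,1,3,4,4,4](1) P2=[5,0,6,0,7,4](1)
Move 4: P2 pit4 -> P1=[7,2,4,5,5,4](1) P2=[5,0,6,0,0,5](2)
Move 5: P1 pit3 -> P1=[7,2,4,0,6,5](2) P2=[6,1,6,0,0,5](2)

Answer: 2 2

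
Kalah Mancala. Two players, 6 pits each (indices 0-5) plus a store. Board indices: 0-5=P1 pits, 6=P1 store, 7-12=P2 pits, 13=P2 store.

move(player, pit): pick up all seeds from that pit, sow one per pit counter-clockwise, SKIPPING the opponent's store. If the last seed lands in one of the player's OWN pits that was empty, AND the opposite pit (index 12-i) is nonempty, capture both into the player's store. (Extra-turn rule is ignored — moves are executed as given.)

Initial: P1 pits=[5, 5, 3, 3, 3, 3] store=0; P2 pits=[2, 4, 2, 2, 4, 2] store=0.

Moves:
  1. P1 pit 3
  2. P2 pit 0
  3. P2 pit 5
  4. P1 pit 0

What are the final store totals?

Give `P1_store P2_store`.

Answer: 2 1

Derivation:
Move 1: P1 pit3 -> P1=[5,5,3,0,4,4](1) P2=[2,4,2,2,4,2](0)
Move 2: P2 pit0 -> P1=[5,5,3,0,4,4](1) P2=[0,5,3,2,4,2](0)
Move 3: P2 pit5 -> P1=[6,5,3,0,4,4](1) P2=[0,5,3,2,4,0](1)
Move 4: P1 pit0 -> P1=[0,6,4,1,5,5](2) P2=[0,5,3,2,4,0](1)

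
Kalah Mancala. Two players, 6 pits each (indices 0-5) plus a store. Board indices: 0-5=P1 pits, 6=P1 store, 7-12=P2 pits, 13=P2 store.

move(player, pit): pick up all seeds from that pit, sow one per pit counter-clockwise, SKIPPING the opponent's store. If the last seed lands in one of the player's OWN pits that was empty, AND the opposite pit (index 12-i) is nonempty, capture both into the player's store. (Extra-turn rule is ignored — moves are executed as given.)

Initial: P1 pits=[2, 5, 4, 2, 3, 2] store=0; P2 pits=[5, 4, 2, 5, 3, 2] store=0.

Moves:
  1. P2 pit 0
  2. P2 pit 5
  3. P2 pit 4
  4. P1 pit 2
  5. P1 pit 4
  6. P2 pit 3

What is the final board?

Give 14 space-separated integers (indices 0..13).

Move 1: P2 pit0 -> P1=[2,5,4,2,3,2](0) P2=[0,5,3,6,4,3](0)
Move 2: P2 pit5 -> P1=[3,6,4,2,3,2](0) P2=[0,5,3,6,4,0](1)
Move 3: P2 pit4 -> P1=[4,7,4,2,3,2](0) P2=[0,5,3,6,0,1](2)
Move 4: P1 pit2 -> P1=[4,7,0,3,4,3](1) P2=[0,5,3,6,0,1](2)
Move 5: P1 pit4 -> P1=[4,7,0,3,0,4](2) P2=[1,6,3,6,0,1](2)
Move 6: P2 pit3 -> P1=[5,8,1,3,0,4](2) P2=[1,6,3,0,1,2](3)

Answer: 5 8 1 3 0 4 2 1 6 3 0 1 2 3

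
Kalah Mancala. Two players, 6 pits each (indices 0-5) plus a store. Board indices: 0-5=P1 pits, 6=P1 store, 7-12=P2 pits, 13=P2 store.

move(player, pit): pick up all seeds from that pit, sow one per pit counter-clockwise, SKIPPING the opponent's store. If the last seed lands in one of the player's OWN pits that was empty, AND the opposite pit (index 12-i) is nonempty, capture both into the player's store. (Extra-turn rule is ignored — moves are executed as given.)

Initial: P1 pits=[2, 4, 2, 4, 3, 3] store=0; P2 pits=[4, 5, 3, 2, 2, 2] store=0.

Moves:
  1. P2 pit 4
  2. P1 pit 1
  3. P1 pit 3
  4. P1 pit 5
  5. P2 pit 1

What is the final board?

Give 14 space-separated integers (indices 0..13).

Move 1: P2 pit4 -> P1=[2,4,2,4,3,3](0) P2=[4,5,3,2,0,3](1)
Move 2: P1 pit1 -> P1=[2,0,3,5,4,4](0) P2=[4,5,3,2,0,3](1)
Move 3: P1 pit3 -> P1=[2,0,3,0,5,5](1) P2=[5,6,3,2,0,3](1)
Move 4: P1 pit5 -> P1=[2,0,3,0,5,0](2) P2=[6,7,4,3,0,3](1)
Move 5: P2 pit1 -> P1=[3,1,3,0,5,0](2) P2=[6,0,5,4,1,4](2)

Answer: 3 1 3 0 5 0 2 6 0 5 4 1 4 2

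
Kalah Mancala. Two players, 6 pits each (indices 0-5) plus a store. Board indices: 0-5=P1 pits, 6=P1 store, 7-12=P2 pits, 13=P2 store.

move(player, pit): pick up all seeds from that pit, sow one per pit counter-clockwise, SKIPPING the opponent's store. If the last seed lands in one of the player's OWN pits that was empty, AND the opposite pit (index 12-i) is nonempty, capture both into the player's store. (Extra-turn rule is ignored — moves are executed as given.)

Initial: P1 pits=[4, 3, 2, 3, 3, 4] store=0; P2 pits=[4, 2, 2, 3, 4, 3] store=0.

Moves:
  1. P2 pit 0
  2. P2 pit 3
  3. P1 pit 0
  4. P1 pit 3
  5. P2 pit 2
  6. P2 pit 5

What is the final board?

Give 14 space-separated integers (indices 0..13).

Answer: 1 5 4 1 5 6 1 1 3 0 1 7 0 2

Derivation:
Move 1: P2 pit0 -> P1=[4,3,2,3,3,4](0) P2=[0,3,3,4,5,3](0)
Move 2: P2 pit3 -> P1=[5,3,2,3,3,4](0) P2=[0,3,3,0,6,4](1)
Move 3: P1 pit0 -> P1=[0,4,3,4,4,5](0) P2=[0,3,3,0,6,4](1)
Move 4: P1 pit3 -> P1=[0,4,3,0,5,6](1) P2=[1,3,3,0,6,4](1)
Move 5: P2 pit2 -> P1=[0,4,3,0,5,6](1) P2=[1,3,0,1,7,5](1)
Move 6: P2 pit5 -> P1=[1,5,4,1,5,6](1) P2=[1,3,0,1,7,0](2)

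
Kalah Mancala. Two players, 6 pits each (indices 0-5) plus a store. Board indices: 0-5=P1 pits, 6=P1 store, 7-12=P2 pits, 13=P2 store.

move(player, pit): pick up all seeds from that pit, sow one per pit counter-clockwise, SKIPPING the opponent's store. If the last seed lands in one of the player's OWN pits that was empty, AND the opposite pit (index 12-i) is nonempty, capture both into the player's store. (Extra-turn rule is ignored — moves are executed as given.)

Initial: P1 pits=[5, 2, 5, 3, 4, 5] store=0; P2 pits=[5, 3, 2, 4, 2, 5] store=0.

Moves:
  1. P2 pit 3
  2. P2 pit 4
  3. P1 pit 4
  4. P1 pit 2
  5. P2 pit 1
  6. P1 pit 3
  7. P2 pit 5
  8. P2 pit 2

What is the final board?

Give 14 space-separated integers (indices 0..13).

Answer: 0 3 1 1 3 9 3 9 0 0 2 2 0 12

Derivation:
Move 1: P2 pit3 -> P1=[6,2,5,3,4,5](0) P2=[5,3,2,0,3,6](1)
Move 2: P2 pit4 -> P1=[7,2,5,3,4,5](0) P2=[5,3,2,0,0,7](2)
Move 3: P1 pit4 -> P1=[7,2,5,3,0,6](1) P2=[6,4,2,0,0,7](2)
Move 4: P1 pit2 -> P1=[7,2,0,4,1,7](2) P2=[7,4,2,0,0,7](2)
Move 5: P2 pit1 -> P1=[7,2,0,4,1,7](2) P2=[7,0,3,1,1,8](2)
Move 6: P1 pit3 -> P1=[7,2,0,0,2,8](3) P2=[8,0,3,1,1,8](2)
Move 7: P2 pit5 -> P1=[8,3,1,1,3,9](3) P2=[9,0,3,1,1,0](3)
Move 8: P2 pit2 -> P1=[0,3,1,1,3,9](3) P2=[9,0,0,2,2,0](12)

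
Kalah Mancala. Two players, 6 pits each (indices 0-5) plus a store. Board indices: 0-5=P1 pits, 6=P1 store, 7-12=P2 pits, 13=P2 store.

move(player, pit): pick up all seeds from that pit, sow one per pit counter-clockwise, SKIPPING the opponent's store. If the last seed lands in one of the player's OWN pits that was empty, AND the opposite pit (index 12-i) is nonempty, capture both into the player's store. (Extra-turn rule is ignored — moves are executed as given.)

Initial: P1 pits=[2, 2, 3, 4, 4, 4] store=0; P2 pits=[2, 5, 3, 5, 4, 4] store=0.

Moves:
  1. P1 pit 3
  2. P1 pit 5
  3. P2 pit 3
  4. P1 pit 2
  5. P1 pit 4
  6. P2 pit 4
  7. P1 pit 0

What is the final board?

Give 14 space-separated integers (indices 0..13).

Move 1: P1 pit3 -> P1=[2,2,3,0,5,5](1) P2=[3,5,3,5,4,4](0)
Move 2: P1 pit5 -> P1=[2,2,3,0,5,0](2) P2=[4,6,4,6,4,4](0)
Move 3: P2 pit3 -> P1=[3,3,4,0,5,0](2) P2=[4,6,4,0,5,5](1)
Move 4: P1 pit2 -> P1=[3,3,0,1,6,1](3) P2=[4,6,4,0,5,5](1)
Move 5: P1 pit4 -> P1=[3,3,0,1,0,2](4) P2=[5,7,5,1,5,5](1)
Move 6: P2 pit4 -> P1=[4,4,1,1,0,2](4) P2=[5,7,5,1,0,6](2)
Move 7: P1 pit0 -> P1=[0,5,2,2,0,2](12) P2=[5,0,5,1,0,6](2)

Answer: 0 5 2 2 0 2 12 5 0 5 1 0 6 2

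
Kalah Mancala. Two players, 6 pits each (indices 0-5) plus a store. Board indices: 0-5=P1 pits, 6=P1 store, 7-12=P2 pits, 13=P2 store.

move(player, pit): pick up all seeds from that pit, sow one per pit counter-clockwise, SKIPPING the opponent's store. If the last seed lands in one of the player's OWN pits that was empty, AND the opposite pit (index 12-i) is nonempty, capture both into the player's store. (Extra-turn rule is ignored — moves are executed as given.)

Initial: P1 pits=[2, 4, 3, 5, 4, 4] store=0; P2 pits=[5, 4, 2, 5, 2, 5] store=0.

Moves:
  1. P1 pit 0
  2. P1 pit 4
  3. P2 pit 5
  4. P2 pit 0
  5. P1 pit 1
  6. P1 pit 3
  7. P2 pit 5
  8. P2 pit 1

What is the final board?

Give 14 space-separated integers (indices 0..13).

Answer: 2 1 6 0 2 7 3 2 0 5 8 4 1 4

Derivation:
Move 1: P1 pit0 -> P1=[0,5,4,5,4,4](0) P2=[5,4,2,5,2,5](0)
Move 2: P1 pit4 -> P1=[0,5,4,5,0,5](1) P2=[6,5,2,5,2,5](0)
Move 3: P2 pit5 -> P1=[1,6,5,6,0,5](1) P2=[6,5,2,5,2,0](1)
Move 4: P2 pit0 -> P1=[1,6,5,6,0,5](1) P2=[0,6,3,6,3,1](2)
Move 5: P1 pit1 -> P1=[1,0,6,7,1,6](2) P2=[1,6,3,6,3,1](2)
Move 6: P1 pit3 -> P1=[1,0,6,0,2,7](3) P2=[2,7,4,7,3,1](2)
Move 7: P2 pit5 -> P1=[1,0,6,0,2,7](3) P2=[2,7,4,7,3,0](3)
Move 8: P2 pit1 -> P1=[2,1,6,0,2,7](3) P2=[2,0,5,8,4,1](4)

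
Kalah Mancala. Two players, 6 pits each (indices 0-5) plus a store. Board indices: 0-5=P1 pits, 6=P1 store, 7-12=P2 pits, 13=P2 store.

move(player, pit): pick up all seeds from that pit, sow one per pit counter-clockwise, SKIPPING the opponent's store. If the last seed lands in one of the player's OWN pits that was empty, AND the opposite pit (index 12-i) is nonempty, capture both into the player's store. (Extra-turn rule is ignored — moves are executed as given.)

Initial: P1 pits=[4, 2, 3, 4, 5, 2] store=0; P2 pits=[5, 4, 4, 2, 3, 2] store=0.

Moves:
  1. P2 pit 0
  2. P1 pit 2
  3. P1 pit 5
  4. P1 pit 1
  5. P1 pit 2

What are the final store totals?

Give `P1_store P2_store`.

Answer: 1 0

Derivation:
Move 1: P2 pit0 -> P1=[4,2,3,4,5,2](0) P2=[0,5,5,3,4,3](0)
Move 2: P1 pit2 -> P1=[4,2,0,5,6,3](0) P2=[0,5,5,3,4,3](0)
Move 3: P1 pit5 -> P1=[4,2,0,5,6,0](1) P2=[1,6,5,3,4,3](0)
Move 4: P1 pit1 -> P1=[4,0,1,6,6,0](1) P2=[1,6,5,3,4,3](0)
Move 5: P1 pit2 -> P1=[4,0,0,7,6,0](1) P2=[1,6,5,3,4,3](0)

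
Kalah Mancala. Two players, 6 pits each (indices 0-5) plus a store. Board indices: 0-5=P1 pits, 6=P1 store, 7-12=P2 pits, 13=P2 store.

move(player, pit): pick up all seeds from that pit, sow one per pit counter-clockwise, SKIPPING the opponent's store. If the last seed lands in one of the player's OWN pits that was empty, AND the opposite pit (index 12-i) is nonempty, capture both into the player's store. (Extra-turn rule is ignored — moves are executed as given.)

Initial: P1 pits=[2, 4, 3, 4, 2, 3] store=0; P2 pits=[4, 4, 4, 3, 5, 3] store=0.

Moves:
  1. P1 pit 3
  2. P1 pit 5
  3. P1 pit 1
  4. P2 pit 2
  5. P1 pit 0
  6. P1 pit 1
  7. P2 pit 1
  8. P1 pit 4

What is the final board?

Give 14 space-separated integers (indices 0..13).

Move 1: P1 pit3 -> P1=[2,4,3,0,3,4](1) P2=[5,4,4,3,5,3](0)
Move 2: P1 pit5 -> P1=[2,4,3,0,3,0](2) P2=[6,5,5,3,5,3](0)
Move 3: P1 pit1 -> P1=[2,0,4,1,4,0](9) P2=[0,5,5,3,5,3](0)
Move 4: P2 pit2 -> P1=[3,0,4,1,4,0](9) P2=[0,5,0,4,6,4](1)
Move 5: P1 pit0 -> P1=[0,1,5,2,4,0](9) P2=[0,5,0,4,6,4](1)
Move 6: P1 pit1 -> P1=[0,0,6,2,4,0](9) P2=[0,5,0,4,6,4](1)
Move 7: P2 pit1 -> P1=[0,0,6,2,4,0](9) P2=[0,0,1,5,7,5](2)
Move 8: P1 pit4 -> P1=[0,0,6,2,0,1](10) P2=[1,1,1,5,7,5](2)

Answer: 0 0 6 2 0 1 10 1 1 1 5 7 5 2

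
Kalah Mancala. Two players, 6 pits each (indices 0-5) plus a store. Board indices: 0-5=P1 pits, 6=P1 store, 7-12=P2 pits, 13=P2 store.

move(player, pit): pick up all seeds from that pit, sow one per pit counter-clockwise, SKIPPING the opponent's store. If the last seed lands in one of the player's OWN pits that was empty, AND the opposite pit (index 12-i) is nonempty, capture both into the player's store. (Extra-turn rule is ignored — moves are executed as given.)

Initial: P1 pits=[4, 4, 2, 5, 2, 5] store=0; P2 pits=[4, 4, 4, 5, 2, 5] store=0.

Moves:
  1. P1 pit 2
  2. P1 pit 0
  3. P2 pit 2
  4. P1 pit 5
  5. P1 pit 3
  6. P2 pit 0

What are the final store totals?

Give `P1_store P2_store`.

Answer: 2 2

Derivation:
Move 1: P1 pit2 -> P1=[4,4,0,6,3,5](0) P2=[4,4,4,5,2,5](0)
Move 2: P1 pit0 -> P1=[0,5,1,7,4,5](0) P2=[4,4,4,5,2,5](0)
Move 3: P2 pit2 -> P1=[0,5,1,7,4,5](0) P2=[4,4,0,6,3,6](1)
Move 4: P1 pit5 -> P1=[0,5,1,7,4,0](1) P2=[5,5,1,7,3,6](1)
Move 5: P1 pit3 -> P1=[0,5,1,0,5,1](2) P2=[6,6,2,8,3,6](1)
Move 6: P2 pit0 -> P1=[0,5,1,0,5,1](2) P2=[0,7,3,9,4,7](2)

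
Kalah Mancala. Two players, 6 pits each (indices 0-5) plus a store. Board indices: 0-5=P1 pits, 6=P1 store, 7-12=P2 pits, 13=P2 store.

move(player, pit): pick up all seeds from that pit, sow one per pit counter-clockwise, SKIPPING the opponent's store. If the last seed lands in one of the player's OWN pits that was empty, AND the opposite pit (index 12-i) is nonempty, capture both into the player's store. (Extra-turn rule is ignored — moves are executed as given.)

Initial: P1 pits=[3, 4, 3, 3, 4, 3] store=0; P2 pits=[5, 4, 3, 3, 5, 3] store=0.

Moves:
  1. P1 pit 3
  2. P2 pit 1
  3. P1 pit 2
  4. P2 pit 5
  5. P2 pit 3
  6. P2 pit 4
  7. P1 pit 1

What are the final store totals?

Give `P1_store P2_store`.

Move 1: P1 pit3 -> P1=[3,4,3,0,5,4](1) P2=[5,4,3,3,5,3](0)
Move 2: P2 pit1 -> P1=[3,4,3,0,5,4](1) P2=[5,0,4,4,6,4](0)
Move 3: P1 pit2 -> P1=[3,4,0,1,6,5](1) P2=[5,0,4,4,6,4](0)
Move 4: P2 pit5 -> P1=[4,5,1,1,6,5](1) P2=[5,0,4,4,6,0](1)
Move 5: P2 pit3 -> P1=[5,5,1,1,6,5](1) P2=[5,0,4,0,7,1](2)
Move 6: P2 pit4 -> P1=[6,6,2,2,7,5](1) P2=[5,0,4,0,0,2](3)
Move 7: P1 pit1 -> P1=[6,0,3,3,8,6](2) P2=[6,0,4,0,0,2](3)

Answer: 2 3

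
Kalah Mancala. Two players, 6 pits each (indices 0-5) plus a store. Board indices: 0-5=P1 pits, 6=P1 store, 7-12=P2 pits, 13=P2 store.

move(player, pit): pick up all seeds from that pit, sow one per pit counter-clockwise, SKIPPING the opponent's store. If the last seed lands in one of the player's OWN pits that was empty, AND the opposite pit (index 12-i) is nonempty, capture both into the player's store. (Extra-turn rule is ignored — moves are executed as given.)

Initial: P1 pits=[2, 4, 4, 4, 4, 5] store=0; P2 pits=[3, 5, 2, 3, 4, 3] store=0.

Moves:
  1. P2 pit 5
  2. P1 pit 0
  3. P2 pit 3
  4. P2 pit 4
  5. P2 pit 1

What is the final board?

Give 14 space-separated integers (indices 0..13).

Answer: 1 7 6 5 4 5 0 3 0 3 1 1 3 4

Derivation:
Move 1: P2 pit5 -> P1=[3,5,4,4,4,5](0) P2=[3,5,2,3,4,0](1)
Move 2: P1 pit0 -> P1=[0,6,5,5,4,5](0) P2=[3,5,2,3,4,0](1)
Move 3: P2 pit3 -> P1=[0,6,5,5,4,5](0) P2=[3,5,2,0,5,1](2)
Move 4: P2 pit4 -> P1=[1,7,6,5,4,5](0) P2=[3,5,2,0,0,2](3)
Move 5: P2 pit1 -> P1=[1,7,6,5,4,5](0) P2=[3,0,3,1,1,3](4)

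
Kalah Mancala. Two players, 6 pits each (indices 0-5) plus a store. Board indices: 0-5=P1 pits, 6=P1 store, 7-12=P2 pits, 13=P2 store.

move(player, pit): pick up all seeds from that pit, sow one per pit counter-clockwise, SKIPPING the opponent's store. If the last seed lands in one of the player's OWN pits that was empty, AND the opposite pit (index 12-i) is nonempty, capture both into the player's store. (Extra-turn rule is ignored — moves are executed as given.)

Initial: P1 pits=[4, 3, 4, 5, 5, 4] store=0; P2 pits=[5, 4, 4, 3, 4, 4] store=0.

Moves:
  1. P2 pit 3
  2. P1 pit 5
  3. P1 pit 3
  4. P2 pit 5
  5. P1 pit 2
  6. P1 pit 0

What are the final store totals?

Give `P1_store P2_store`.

Move 1: P2 pit3 -> P1=[4,3,4,5,5,4](0) P2=[5,4,4,0,5,5](1)
Move 2: P1 pit5 -> P1=[4,3,4,5,5,0](1) P2=[6,5,5,0,5,5](1)
Move 3: P1 pit3 -> P1=[4,3,4,0,6,1](2) P2=[7,6,5,0,5,5](1)
Move 4: P2 pit5 -> P1=[5,4,5,1,6,1](2) P2=[7,6,5,0,5,0](2)
Move 5: P1 pit2 -> P1=[5,4,0,2,7,2](3) P2=[8,6,5,0,5,0](2)
Move 6: P1 pit0 -> P1=[0,5,1,3,8,3](3) P2=[8,6,5,0,5,0](2)

Answer: 3 2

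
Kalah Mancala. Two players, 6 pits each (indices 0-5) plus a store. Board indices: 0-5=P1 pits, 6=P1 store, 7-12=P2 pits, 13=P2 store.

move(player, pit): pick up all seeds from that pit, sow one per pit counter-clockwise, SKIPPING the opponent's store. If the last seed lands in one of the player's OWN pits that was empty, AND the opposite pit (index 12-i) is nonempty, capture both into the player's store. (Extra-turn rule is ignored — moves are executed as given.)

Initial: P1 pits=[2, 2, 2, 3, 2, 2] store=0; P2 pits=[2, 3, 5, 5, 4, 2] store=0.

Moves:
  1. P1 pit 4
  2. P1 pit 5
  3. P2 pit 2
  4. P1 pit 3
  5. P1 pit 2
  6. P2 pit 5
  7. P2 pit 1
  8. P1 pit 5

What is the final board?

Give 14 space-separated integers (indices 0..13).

Answer: 0 3 0 1 2 0 4 3 0 1 7 6 0 7

Derivation:
Move 1: P1 pit4 -> P1=[2,2,2,3,0,3](1) P2=[2,3,5,5,4,2](0)
Move 2: P1 pit5 -> P1=[2,2,2,3,0,0](2) P2=[3,4,5,5,4,2](0)
Move 3: P2 pit2 -> P1=[3,2,2,3,0,0](2) P2=[3,4,0,6,5,3](1)
Move 4: P1 pit3 -> P1=[3,2,2,0,1,1](3) P2=[3,4,0,6,5,3](1)
Move 5: P1 pit2 -> P1=[3,2,0,1,2,1](3) P2=[3,4,0,6,5,3](1)
Move 6: P2 pit5 -> P1=[4,3,0,1,2,1](3) P2=[3,4,0,6,5,0](2)
Move 7: P2 pit1 -> P1=[0,3,0,1,2,1](3) P2=[3,0,1,7,6,0](7)
Move 8: P1 pit5 -> P1=[0,3,0,1,2,0](4) P2=[3,0,1,7,6,0](7)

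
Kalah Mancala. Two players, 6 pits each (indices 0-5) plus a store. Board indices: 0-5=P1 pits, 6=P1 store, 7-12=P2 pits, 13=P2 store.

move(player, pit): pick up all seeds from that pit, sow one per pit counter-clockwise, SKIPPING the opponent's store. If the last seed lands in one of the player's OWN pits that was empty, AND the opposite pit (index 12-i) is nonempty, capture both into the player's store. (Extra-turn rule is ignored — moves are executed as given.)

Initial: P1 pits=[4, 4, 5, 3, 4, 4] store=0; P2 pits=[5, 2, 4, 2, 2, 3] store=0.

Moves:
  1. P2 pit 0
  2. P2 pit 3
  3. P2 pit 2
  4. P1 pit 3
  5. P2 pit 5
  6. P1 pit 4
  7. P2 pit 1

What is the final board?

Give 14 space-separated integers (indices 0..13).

Answer: 0 5 6 1 0 6 2 1 0 2 3 6 0 10

Derivation:
Move 1: P2 pit0 -> P1=[4,4,5,3,4,4](0) P2=[0,3,5,3,3,4](0)
Move 2: P2 pit3 -> P1=[4,4,5,3,4,4](0) P2=[0,3,5,0,4,5](1)
Move 3: P2 pit2 -> P1=[5,4,5,3,4,4](0) P2=[0,3,0,1,5,6](2)
Move 4: P1 pit3 -> P1=[5,4,5,0,5,5](1) P2=[0,3,0,1,5,6](2)
Move 5: P2 pit5 -> P1=[6,5,6,1,6,5](1) P2=[0,3,0,1,5,0](3)
Move 6: P1 pit4 -> P1=[6,5,6,1,0,6](2) P2=[1,4,1,2,5,0](3)
Move 7: P2 pit1 -> P1=[0,5,6,1,0,6](2) P2=[1,0,2,3,6,0](10)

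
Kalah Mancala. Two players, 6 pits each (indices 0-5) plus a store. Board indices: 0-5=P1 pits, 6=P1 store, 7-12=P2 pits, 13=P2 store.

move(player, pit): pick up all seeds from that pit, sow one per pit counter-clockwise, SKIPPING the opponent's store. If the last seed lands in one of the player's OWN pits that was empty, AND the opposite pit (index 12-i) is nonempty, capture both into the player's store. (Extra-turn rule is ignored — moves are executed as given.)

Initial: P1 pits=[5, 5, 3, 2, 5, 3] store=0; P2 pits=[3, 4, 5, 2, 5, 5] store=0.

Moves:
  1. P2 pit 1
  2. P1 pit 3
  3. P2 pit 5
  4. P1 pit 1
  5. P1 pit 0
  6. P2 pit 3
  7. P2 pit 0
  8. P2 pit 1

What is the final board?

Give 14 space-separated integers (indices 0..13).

Move 1: P2 pit1 -> P1=[5,5,3,2,5,3](0) P2=[3,0,6,3,6,6](0)
Move 2: P1 pit3 -> P1=[5,5,3,0,6,4](0) P2=[3,0,6,3,6,6](0)
Move 3: P2 pit5 -> P1=[6,6,4,1,7,4](0) P2=[3,0,6,3,6,0](1)
Move 4: P1 pit1 -> P1=[6,0,5,2,8,5](1) P2=[4,0,6,3,6,0](1)
Move 5: P1 pit0 -> P1=[0,1,6,3,9,6](2) P2=[4,0,6,3,6,0](1)
Move 6: P2 pit3 -> P1=[0,1,6,3,9,6](2) P2=[4,0,6,0,7,1](2)
Move 7: P2 pit0 -> P1=[0,1,6,3,9,6](2) P2=[0,1,7,1,8,1](2)
Move 8: P2 pit1 -> P1=[0,1,6,3,9,6](2) P2=[0,0,8,1,8,1](2)

Answer: 0 1 6 3 9 6 2 0 0 8 1 8 1 2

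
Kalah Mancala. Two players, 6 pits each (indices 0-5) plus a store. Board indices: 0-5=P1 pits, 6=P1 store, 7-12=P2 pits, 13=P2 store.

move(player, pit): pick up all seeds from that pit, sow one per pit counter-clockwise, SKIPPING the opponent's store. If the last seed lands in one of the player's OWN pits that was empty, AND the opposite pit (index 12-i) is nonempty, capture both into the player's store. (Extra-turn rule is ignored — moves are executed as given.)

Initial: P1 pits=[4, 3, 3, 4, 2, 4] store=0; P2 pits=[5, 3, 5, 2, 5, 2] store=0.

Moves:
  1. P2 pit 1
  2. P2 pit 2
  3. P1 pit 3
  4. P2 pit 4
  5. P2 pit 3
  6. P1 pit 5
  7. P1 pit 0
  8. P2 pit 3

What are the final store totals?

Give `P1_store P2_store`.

Answer: 3 3

Derivation:
Move 1: P2 pit1 -> P1=[4,3,3,4,2,4](0) P2=[5,0,6,3,6,2](0)
Move 2: P2 pit2 -> P1=[5,4,3,4,2,4](0) P2=[5,0,0,4,7,3](1)
Move 3: P1 pit3 -> P1=[5,4,3,0,3,5](1) P2=[6,0,0,4,7,3](1)
Move 4: P2 pit4 -> P1=[6,5,4,1,4,5](1) P2=[6,0,0,4,0,4](2)
Move 5: P2 pit3 -> P1=[7,5,4,1,4,5](1) P2=[6,0,0,0,1,5](3)
Move 6: P1 pit5 -> P1=[7,5,4,1,4,0](2) P2=[7,1,1,1,1,5](3)
Move 7: P1 pit0 -> P1=[0,6,5,2,5,1](3) P2=[8,1,1,1,1,5](3)
Move 8: P2 pit3 -> P1=[0,6,5,2,5,1](3) P2=[8,1,1,0,2,5](3)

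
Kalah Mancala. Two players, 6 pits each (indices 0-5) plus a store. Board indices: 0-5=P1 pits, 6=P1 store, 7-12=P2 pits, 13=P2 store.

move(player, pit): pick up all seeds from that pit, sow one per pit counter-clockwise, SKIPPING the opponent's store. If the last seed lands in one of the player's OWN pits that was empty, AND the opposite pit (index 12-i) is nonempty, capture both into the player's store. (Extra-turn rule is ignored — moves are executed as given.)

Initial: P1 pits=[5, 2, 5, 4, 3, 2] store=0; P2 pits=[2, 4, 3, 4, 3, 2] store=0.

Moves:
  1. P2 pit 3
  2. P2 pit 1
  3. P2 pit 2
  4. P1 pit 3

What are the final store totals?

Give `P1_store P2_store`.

Move 1: P2 pit3 -> P1=[6,2,5,4,3,2](0) P2=[2,4,3,0,4,3](1)
Move 2: P2 pit1 -> P1=[6,2,5,4,3,2](0) P2=[2,0,4,1,5,4](1)
Move 3: P2 pit2 -> P1=[6,2,5,4,3,2](0) P2=[2,0,0,2,6,5](2)
Move 4: P1 pit3 -> P1=[6,2,5,0,4,3](1) P2=[3,0,0,2,6,5](2)

Answer: 1 2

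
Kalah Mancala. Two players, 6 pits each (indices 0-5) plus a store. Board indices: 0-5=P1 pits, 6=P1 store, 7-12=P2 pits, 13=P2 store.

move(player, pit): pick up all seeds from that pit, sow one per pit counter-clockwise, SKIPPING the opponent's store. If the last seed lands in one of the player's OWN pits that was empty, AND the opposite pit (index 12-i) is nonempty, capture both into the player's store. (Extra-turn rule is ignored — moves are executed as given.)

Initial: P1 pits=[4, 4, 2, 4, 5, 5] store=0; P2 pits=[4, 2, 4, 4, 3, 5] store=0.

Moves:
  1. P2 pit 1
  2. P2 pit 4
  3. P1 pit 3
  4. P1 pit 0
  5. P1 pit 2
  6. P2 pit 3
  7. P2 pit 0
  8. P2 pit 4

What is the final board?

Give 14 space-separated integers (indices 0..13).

Answer: 1 6 0 2 8 8 1 0 1 6 1 0 9 3

Derivation:
Move 1: P2 pit1 -> P1=[4,4,2,4,5,5](0) P2=[4,0,5,5,3,5](0)
Move 2: P2 pit4 -> P1=[5,4,2,4,5,5](0) P2=[4,0,5,5,0,6](1)
Move 3: P1 pit3 -> P1=[5,4,2,0,6,6](1) P2=[5,0,5,5,0,6](1)
Move 4: P1 pit0 -> P1=[0,5,3,1,7,7](1) P2=[5,0,5,5,0,6](1)
Move 5: P1 pit2 -> P1=[0,5,0,2,8,8](1) P2=[5,0,5,5,0,6](1)
Move 6: P2 pit3 -> P1=[1,6,0,2,8,8](1) P2=[5,0,5,0,1,7](2)
Move 7: P2 pit0 -> P1=[1,6,0,2,8,8](1) P2=[0,1,6,1,2,8](2)
Move 8: P2 pit4 -> P1=[1,6,0,2,8,8](1) P2=[0,1,6,1,0,9](3)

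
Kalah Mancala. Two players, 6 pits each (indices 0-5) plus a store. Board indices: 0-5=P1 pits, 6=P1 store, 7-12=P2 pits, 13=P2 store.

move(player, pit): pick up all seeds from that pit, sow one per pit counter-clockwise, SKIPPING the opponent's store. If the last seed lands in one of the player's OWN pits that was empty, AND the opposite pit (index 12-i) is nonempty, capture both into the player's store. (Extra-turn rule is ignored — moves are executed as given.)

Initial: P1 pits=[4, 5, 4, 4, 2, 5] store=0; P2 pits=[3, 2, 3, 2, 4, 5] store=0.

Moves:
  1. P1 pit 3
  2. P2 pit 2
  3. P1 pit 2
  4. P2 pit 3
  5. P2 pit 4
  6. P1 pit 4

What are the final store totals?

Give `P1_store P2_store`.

Move 1: P1 pit3 -> P1=[4,5,4,0,3,6](1) P2=[4,2,3,2,4,5](0)
Move 2: P2 pit2 -> P1=[4,5,4,0,3,6](1) P2=[4,2,0,3,5,6](0)
Move 3: P1 pit2 -> P1=[4,5,0,1,4,7](2) P2=[4,2,0,3,5,6](0)
Move 4: P2 pit3 -> P1=[4,5,0,1,4,7](2) P2=[4,2,0,0,6,7](1)
Move 5: P2 pit4 -> P1=[5,6,1,2,4,7](2) P2=[4,2,0,0,0,8](2)
Move 6: P1 pit4 -> P1=[5,6,1,2,0,8](3) P2=[5,3,0,0,0,8](2)

Answer: 3 2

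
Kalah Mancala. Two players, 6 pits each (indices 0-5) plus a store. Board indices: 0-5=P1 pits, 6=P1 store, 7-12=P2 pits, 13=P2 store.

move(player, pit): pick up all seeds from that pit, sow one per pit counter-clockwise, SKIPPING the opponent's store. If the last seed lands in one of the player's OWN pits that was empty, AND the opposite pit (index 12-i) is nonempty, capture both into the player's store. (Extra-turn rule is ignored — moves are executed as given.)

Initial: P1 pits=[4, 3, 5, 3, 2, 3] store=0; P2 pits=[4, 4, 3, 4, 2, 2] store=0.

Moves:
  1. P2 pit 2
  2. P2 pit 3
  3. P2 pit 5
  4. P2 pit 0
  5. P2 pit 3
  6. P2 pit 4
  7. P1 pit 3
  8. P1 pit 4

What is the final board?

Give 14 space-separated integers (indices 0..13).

Answer: 7 6 7 0 0 5 2 2 5 1 0 0 1 3

Derivation:
Move 1: P2 pit2 -> P1=[4,3,5,3,2,3](0) P2=[4,4,0,5,3,3](0)
Move 2: P2 pit3 -> P1=[5,4,5,3,2,3](0) P2=[4,4,0,0,4,4](1)
Move 3: P2 pit5 -> P1=[6,5,6,3,2,3](0) P2=[4,4,0,0,4,0](2)
Move 4: P2 pit0 -> P1=[6,5,6,3,2,3](0) P2=[0,5,1,1,5,0](2)
Move 5: P2 pit3 -> P1=[6,5,6,3,2,3](0) P2=[0,5,1,0,6,0](2)
Move 6: P2 pit4 -> P1=[7,6,7,4,2,3](0) P2=[0,5,1,0,0,1](3)
Move 7: P1 pit3 -> P1=[7,6,7,0,3,4](1) P2=[1,5,1,0,0,1](3)
Move 8: P1 pit4 -> P1=[7,6,7,0,0,5](2) P2=[2,5,1,0,0,1](3)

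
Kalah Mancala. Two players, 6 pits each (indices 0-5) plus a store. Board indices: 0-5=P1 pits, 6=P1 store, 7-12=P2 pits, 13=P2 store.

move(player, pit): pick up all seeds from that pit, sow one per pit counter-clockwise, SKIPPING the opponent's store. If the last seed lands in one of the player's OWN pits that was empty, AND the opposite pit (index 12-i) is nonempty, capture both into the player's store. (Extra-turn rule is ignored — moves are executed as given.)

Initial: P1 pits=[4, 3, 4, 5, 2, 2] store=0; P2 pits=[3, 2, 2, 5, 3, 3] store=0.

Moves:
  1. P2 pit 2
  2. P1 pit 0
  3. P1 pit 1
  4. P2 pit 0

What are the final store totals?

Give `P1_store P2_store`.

Answer: 0 0

Derivation:
Move 1: P2 pit2 -> P1=[4,3,4,5,2,2](0) P2=[3,2,0,6,4,3](0)
Move 2: P1 pit0 -> P1=[0,4,5,6,3,2](0) P2=[3,2,0,6,4,3](0)
Move 3: P1 pit1 -> P1=[0,0,6,7,4,3](0) P2=[3,2,0,6,4,3](0)
Move 4: P2 pit0 -> P1=[0,0,6,7,4,3](0) P2=[0,3,1,7,4,3](0)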